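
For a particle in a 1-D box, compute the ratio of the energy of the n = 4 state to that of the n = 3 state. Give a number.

Since E_n ∝ n², the ratio is (4/3)² = 1.77778.

1.77778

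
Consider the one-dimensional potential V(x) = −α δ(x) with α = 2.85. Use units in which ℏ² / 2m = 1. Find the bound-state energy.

E = -2.03

The bound state is ψ(x) = √κ e^{−κ|x|}. The derivative jump ψ'(0⁺) − ψ'(0⁻) = −(2mα/ℏ²)ψ(0) fixes κ = mα/ℏ² = 1.425.
Then E = −ℏ²κ²/(2m) = −mα²/(2ℏ²) = -2.031.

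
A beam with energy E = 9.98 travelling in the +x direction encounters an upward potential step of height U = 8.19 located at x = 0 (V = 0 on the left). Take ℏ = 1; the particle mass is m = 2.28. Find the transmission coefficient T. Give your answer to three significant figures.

The wavenumbers are k₁ = √(2mE)/ℏ = 6.746 on the left and k₂ = √(2m(E − U))/ℏ = 2.857 on the right.
Matching ψ and ψ′ at x = 0 gives r = (k₁ − k₂)/(k₁ + k₂), so R = r² = 0.1640 and T = 1 − R = 0.8360.

T = 0.836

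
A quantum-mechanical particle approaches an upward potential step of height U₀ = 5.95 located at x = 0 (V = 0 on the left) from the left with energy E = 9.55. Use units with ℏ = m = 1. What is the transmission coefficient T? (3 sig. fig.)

On each side the TISE gives plane waves with k = √(2m(E − V))/ℏ: k₁ = √(2·1·9.55) = 4.370, k₂ = √(2·1·3.6) = 2.683.
Matching ψ and ψ′ at x = 0 gives r = (k₁ − k₂)/(k₁ + k₂), so R = r² = 0.05721 and T = 1 − R = 0.9428.

T = 0.943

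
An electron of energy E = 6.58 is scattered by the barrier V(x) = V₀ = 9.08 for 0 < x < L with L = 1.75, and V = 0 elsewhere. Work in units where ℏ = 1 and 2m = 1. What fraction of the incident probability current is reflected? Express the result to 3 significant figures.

E < V₀: inside the barrier ψ ∝ e^{±κx} with κ = √(2m(V₀ − E))/ℏ = 1.581.
κL = 2.767, sinh(κL) = 7.924.
Matching ψ, ψ′ at both faces gives T = [1 + V₀² sinh²(κL) / (4E(V₀ − E))]⁻¹ = 1/79.67 = 0.0126.
R = 1 − T = 0.987.

R = 0.987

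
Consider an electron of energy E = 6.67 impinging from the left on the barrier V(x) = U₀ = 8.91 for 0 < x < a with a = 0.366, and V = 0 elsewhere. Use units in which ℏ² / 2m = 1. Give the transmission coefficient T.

Since E < U₀ the interior solution is evanescent with decay constant κ = √(2m(U₀ − E))/ℏ = 1.497.
κa = 0.5478, sinh(κa) = 0.5756.
The exact tunnelling result is T⁻¹ = 1 + U₀² sinh²(κa) / [4E(U₀ − E)] = 1.440, so T = 0.694.

T = 0.694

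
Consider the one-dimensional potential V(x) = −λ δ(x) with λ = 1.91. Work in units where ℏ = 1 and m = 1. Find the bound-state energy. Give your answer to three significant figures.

The bound state is ψ(x) = √κ e^{−κ|x|}. The derivative jump ψ'(0⁺) − ψ'(0⁻) = −(2mλ/ℏ²)ψ(0) fixes κ = mλ/ℏ² = 1.910.
Then E = −ℏ²κ²/(2m) = −mλ²/(2ℏ²) = -1.824.

E = -1.82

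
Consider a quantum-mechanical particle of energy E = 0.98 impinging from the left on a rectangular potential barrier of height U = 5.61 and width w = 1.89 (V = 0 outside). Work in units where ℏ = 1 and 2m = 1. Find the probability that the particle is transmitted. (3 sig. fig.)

T = 0.000677

Since E < U the interior solution is evanescent with decay constant κ = √(2m(U − E))/ℏ = 2.152.
κw = 4.067, sinh(κw) = 29.18.
The exact tunnelling result is T⁻¹ = 1 + U² sinh²(κw) / [4E(U − E)] = 1477, so T = 0.000677.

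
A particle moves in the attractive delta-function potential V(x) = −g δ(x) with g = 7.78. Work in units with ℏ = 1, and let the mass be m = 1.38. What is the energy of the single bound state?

E = -41.8

For x ≠ 0 the bound state is ψ ∝ e^{−κ|x|}; integrating the TISE across the delta gives the cusp condition 2κ = 2mg/ℏ², so κ = 10.74.
Then E = −ℏ²κ²/(2m) = −mg²/(2ℏ²) = -41.76.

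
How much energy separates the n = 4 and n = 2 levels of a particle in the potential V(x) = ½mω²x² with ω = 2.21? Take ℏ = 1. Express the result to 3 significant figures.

ΔE = 4.42

E_n = ℏω(n + ½), so ΔE = (4 − 2) ℏω = 2 × 2.21 = 4.420.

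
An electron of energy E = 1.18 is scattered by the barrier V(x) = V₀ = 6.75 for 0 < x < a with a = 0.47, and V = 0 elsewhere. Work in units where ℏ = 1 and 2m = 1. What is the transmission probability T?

E < V₀: inside the barrier ψ ∝ e^{±κx} with κ = √(2m(V₀ − E))/ℏ = 2.360.
κa = 1.109, sinh(κa) = 1.351.
Matching ψ, ψ′ at both faces gives T = [1 + V₀² sinh²(κa) / (4E(V₀ − E))]⁻¹ = 1/4.164 = 0.240.

T = 0.240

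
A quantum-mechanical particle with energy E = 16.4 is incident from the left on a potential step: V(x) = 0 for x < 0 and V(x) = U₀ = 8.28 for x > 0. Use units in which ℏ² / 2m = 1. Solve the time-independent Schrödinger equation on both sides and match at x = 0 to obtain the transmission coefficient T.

T = 0.970

The wavenumbers are k₁ = √(2mE)/ℏ = 4.050 on the left and k₂ = √(2m(E − U₀))/ℏ = 2.850 on the right.
Continuity of ψ and ψ′ at the step yields the reflection amplitude r = (k₁ − k₂)/(k₁ + k₂) = 0.1740; thus R = |r|² = 0.03026, T = 0.9697.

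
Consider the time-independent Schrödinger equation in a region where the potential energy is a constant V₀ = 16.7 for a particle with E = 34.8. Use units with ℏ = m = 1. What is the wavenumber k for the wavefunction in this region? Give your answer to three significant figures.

k = 6.02

With E > V₀ the solution is oscillatory, ψ ∝ e^{±ikx} with k = √(2m(E − V₀))/ℏ.
k = √(2 × 1 × 18.1) = 6.017.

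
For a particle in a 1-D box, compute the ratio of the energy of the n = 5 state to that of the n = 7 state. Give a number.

0.510204

E_n = n²π²ℏ²/(2mL²) so the ratio is n₂²/n₁² = 25/49 = 0.510204.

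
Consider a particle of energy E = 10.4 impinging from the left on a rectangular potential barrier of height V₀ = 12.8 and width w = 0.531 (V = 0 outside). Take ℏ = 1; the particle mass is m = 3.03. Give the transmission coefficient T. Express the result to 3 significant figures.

T = 0.0421

Since E < V₀ the interior solution is evanescent with decay constant κ = √(2m(V₀ − E))/ℏ = 3.814.
κw = 2.025, sinh(κw) = 3.722.
The exact tunnelling result is T⁻¹ = 1 + V₀² sinh²(κw) / [4E(V₀ − E)] = 23.74, so T = 0.0421.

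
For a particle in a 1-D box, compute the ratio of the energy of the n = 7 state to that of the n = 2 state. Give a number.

E_n = n²π²ℏ²/(2mL²) so the ratio is n₂²/n₁² = 49/4 = 12.25.

12.25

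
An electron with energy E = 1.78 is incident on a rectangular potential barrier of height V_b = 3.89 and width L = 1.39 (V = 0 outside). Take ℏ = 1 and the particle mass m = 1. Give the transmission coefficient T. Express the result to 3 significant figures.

E < V_b: inside the barrier ψ ∝ e^{±κx} with κ = √(2m(V_b − E))/ℏ = 2.054.
κL = 2.855, sinh(κL) = 8.662.
Matching ψ, ψ′ at both faces gives T = [1 + V_b² sinh²(κL) / (4E(V_b − E))]⁻¹ = 1/76.58 = 0.0131.

T = 0.0131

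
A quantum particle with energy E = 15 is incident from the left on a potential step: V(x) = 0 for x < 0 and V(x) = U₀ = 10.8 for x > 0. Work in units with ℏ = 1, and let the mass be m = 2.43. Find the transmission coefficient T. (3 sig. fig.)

The wavenumbers are k₁ = √(2mE)/ℏ = 8.538 on the left and k₂ = √(2m(E − U₀))/ℏ = 4.518 on the right.
Matching ψ and ψ′ at x = 0 gives r = (k₁ − k₂)/(k₁ + k₂), so R = r² = 0.09481 and T = 1 − R = 0.9052.

T = 0.905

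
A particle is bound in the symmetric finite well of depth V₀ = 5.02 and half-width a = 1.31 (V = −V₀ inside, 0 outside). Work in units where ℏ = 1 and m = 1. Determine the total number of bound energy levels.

The dimensionless depth is z₀ = a√(2mV₀)/ℏ = 1.31 × √(10.04) = 4.151.
The even/odd transcendental equations gain one root per π/2 in z₀, giving N = 1 + ⌊2z₀/π⌋ = 1 + ⌊2.643⌋ = 3.

N = 3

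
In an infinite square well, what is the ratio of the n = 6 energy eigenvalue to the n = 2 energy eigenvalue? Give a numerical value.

E_n = n²π²ℏ²/(2mL²) so the ratio is n₂²/n₁² = 36/4 = 9.

9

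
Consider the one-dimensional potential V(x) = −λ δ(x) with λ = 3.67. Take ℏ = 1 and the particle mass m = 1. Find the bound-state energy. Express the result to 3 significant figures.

E = -6.73

For x ≠ 0 the bound state is ψ ∝ e^{−κ|x|}; integrating the TISE across the delta gives the cusp condition 2κ = 2mλ/ℏ², so κ = 3.670.
Then E = −ℏ²κ²/(2m) = −mλ²/(2ℏ²) = -6.734.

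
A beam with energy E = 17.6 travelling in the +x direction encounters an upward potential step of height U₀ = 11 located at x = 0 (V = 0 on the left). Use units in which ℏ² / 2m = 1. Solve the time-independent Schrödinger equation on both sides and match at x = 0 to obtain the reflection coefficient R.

R = 0.0578

The wavenumbers are k₁ = √(2mE)/ℏ = 4.195 on the left and k₂ = √(2m(E − U₀))/ℏ = 2.569 on the right.
Continuity of ψ and ψ′ at the step yields the reflection amplitude r = (k₁ − k₂)/(k₁ + k₂) = 0.2404; thus R = |r|² = 0.05780, T = 0.9422.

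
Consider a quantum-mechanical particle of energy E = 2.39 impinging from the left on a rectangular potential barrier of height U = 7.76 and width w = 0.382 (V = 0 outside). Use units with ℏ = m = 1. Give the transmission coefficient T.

Since E < U the interior solution is evanescent with decay constant κ = √(2m(U − E))/ℏ = 3.277.
κw = 1.252, sinh(κw) = 1.605.
The exact tunnelling result is T⁻¹ = 1 + U² sinh²(κw) / [4E(U − E)] = 4.023, so T = 0.249.

T = 0.249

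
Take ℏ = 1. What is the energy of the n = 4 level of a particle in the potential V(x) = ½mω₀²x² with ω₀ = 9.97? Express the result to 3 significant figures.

Using E_n = (n + ½)ℏω₀: E_4 = 4.5 × 9.97 = 44.87.

E = 44.9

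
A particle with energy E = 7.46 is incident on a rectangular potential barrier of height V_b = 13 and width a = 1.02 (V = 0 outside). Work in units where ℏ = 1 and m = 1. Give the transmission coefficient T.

E < V_b: inside the barrier ψ ∝ e^{±κx} with κ = √(2m(V_b − E))/ℏ = 3.329.
κa = 3.395, sinh(κa) = 14.89.
The exact tunnelling result is T⁻¹ = 1 + V_b² sinh²(κa) / [4E(V_b − E)] = 227.8, so T = 0.00439.

T = 0.00439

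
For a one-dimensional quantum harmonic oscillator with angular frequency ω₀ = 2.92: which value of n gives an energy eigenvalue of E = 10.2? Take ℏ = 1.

E_n = ℏω₀(n + ½) ⇒ n = E/(ℏω₀) − ½ = 10.2/2.92 − 0.5 = 2.993 → n = 3.

n = 3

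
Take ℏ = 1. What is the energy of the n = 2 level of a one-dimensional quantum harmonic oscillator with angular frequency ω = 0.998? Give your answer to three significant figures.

The oscillator eigenvalues are E_n = ℏω(n + ½), so E_2 = 0.998 × 2.5 = 2.495.

E = 2.50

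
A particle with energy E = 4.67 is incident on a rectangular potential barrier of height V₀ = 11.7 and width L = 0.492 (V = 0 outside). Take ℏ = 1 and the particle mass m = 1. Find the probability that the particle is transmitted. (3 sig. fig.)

T = 0.0916

Since E < V₀ the interior solution is evanescent with decay constant κ = √(2m(V₀ − E))/ℏ = 3.750.
κL = 1.845, sinh(κL) = 3.085.
Matching ψ, ψ′ at both faces gives T = [1 + V₀² sinh²(κL) / (4E(V₀ − E))]⁻¹ = 1/10.92 = 0.0916.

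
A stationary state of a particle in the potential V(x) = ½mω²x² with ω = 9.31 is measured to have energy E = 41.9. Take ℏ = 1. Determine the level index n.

n = 4

Invert E_n = (n + ½)ℏω: n = E/ℏω − ½ = 4.001, so n = 4.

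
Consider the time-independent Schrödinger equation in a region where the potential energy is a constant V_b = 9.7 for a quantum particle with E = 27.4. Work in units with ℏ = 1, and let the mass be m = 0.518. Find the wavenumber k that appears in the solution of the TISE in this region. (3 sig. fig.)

With E > V_b the solution is oscillatory, ψ ∝ e^{±ikx} with k = √(2m(E − V_b))/ℏ.
k = √(2 × 0.518 × 17.7) = 4.282.

k = 4.28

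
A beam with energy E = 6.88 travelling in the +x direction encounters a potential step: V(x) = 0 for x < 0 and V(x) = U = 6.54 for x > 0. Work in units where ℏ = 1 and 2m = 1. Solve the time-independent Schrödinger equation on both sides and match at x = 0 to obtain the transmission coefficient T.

T = 0.595

The wavenumbers are k₁ = √(2mE)/ℏ = 2.623 on the left and k₂ = √(2m(E − U))/ℏ = 0.5831 on the right.
Continuity of ψ and ψ′ at the step yields the reflection amplitude r = (k₁ − k₂)/(k₁ + k₂) = 0.6363; thus R = |r|² = 0.4048, T = 0.5952.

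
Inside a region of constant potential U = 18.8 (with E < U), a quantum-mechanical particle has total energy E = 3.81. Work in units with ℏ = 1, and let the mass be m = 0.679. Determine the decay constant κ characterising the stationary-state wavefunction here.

Since E < U the TISE in this region is ψ'' = κ²ψ with κ = √(2m(U − E))/ℏ.
κ = √(2 × 0.679 × 14.99) = 4.512.

κ = 4.51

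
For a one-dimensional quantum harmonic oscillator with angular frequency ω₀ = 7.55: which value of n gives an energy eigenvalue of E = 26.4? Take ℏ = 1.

Invert E_n = (n + ½)ℏω₀: n = E/ℏω₀ − ½ = 2.997, so n = 3.

n = 3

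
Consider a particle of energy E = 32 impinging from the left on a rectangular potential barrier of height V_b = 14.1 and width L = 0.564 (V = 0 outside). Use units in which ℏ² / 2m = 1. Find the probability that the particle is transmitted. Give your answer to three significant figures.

T = 0.961

E > V_b: inside the barrier k₂ = √(2m(E − V_b))/ℏ = 4.231, k₂L = 2.386.
Matching at both interfaces gives T⁻¹ = 1 + V_b² sin²(k₂L) / [4E(E − V_b)] = 1.041, hence T = 0.961.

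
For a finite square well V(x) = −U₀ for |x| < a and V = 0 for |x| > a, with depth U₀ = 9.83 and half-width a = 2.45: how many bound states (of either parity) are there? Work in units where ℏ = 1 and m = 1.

N = 7

Define the well-strength parameter z₀ = (a/ℏ)√(2mU₀) = 2.45 × √(2·1·9.83) = 10.86.
The even/odd transcendental equations gain one root per π/2 in z₀, giving N = 1 + ⌊2z₀/π⌋ = 1 + ⌊6.916⌋ = 7.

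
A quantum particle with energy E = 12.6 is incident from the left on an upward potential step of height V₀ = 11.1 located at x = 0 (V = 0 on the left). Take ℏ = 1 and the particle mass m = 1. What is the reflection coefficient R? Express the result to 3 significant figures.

The wavenumbers are k₁ = √(2mE)/ℏ = 5.020 on the left and k₂ = √(2m(E − V₀))/ℏ = 1.732 on the right.
Continuity of ψ and ψ′ at the step yields the reflection amplitude r = (k₁ − k₂)/(k₁ + k₂) = 0.4870; thus R = |r|² = 0.2371, T = 0.7629.

R = 0.237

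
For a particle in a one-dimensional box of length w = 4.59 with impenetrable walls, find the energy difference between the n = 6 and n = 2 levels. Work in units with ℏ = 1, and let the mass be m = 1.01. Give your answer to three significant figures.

E_n = n²π²ℏ²/(2mw²), so ΔE = (6² − 2²) π²ℏ²/(2mw²).
ΔE = 32 × π² / (2 × 1.01 × 4.59²) = 7.421.

ΔE = 7.42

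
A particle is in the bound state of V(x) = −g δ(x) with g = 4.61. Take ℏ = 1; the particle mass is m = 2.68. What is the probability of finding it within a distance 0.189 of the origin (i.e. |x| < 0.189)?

P = 0.991

The normalised bound state is ψ = √κ e^{−κ|x|} with κ = mg/ℏ² = 12.35.
P(|x| < d) = ∫_{−d}^{d} κ e^{−2κ|x|} dx = 1 − e^{−2κd} = 1 − e^{−4.670} = 0.9906.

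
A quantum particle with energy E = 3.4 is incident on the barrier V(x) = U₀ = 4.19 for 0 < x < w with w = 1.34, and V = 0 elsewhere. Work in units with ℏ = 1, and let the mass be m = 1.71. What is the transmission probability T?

T = 0.0297

Since E < U₀ the interior solution is evanescent with decay constant κ = √(2m(U₀ − E))/ℏ = 1.644.
κw = 2.203, sinh(κw) = 4.469.
The exact tunnelling result is T⁻¹ = 1 + U₀² sinh²(κw) / [4E(U₀ − E)] = 33.63, so T = 0.0297.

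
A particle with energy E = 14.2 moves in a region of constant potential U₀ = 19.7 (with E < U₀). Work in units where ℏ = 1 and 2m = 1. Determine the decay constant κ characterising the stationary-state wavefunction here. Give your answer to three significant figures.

Since E < U₀ the TISE in this region is ψ'' = κ²ψ with κ = √(2m(U₀ − E))/ℏ.
κ = √(2 × 0.5 × 5.5) = 2.345.

κ = 2.35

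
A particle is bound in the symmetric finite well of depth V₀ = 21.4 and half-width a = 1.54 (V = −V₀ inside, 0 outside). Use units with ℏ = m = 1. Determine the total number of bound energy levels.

Define the well-strength parameter z₀ = (a/ℏ)√(2mV₀) = 1.54 × √(2·1·21.4) = 10.07.
The even/odd transcendental equations gain one root per π/2 in z₀, giving N = 1 + ⌊2z₀/π⌋ = 1 + ⌊6.414⌋ = 7.

N = 7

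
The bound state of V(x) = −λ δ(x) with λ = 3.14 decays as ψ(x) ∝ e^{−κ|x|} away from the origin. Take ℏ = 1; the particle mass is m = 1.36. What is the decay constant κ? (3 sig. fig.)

κ = 4.27

Integrating the TISE across x = 0 gives the cusp condition ψ'(0⁺) − ψ'(0⁻) = −(2mλ/ℏ²)ψ(0).
With ψ ∝ e^{−κ|x|} this yields −2κ = −2mλ/ℏ², so κ = mλ/ℏ² = 4.270.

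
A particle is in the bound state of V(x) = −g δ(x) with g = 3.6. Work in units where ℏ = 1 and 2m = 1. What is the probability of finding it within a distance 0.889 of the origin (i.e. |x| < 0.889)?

P = 0.959

The normalised bound state is ψ = √κ e^{−κ|x|} with κ = mg/ℏ² = 1.800.
P(|x| < d) = ∫_{−d}^{d} κ e^{−2κ|x|} dx = 1 − e^{−2κd} = 1 − e^{−3.200} = 0.9593.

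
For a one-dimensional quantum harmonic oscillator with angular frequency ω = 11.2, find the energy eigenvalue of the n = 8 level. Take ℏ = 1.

Using E_n = (n + ½)ℏω: E_8 = 8.5 × 11.2 = 95.20.

E = 95.2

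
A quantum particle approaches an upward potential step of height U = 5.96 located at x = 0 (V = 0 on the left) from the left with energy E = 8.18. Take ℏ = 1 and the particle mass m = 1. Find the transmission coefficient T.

The wavenumbers are k₁ = √(2mE)/ℏ = 4.045 on the left and k₂ = √(2m(E − U))/ℏ = 2.107 on the right.
Continuity of ψ and ψ′ at the step yields the reflection amplitude r = (k₁ − k₂)/(k₁ + k₂) = 0.3150; thus R = |r|² = 0.09920, T = 0.9008.

T = 0.901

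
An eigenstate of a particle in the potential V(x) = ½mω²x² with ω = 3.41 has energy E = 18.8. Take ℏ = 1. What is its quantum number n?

Invert E_n = (n + ½)ℏω: n = E/ℏω − ½ = 5.013, so n = 5.

n = 5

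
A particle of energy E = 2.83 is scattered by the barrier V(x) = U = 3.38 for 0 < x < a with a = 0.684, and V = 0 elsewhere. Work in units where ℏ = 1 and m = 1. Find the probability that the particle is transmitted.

T = 0.472

E < U: inside the barrier ψ ∝ e^{±κx} with κ = √(2m(U − E))/ℏ = 1.049.
κa = 0.7174, sinh(κa) = 0.7805.
Matching ψ, ψ′ at both faces gives T = [1 + U² sinh²(κa) / (4E(U − E))]⁻¹ = 1/2.118 = 0.472.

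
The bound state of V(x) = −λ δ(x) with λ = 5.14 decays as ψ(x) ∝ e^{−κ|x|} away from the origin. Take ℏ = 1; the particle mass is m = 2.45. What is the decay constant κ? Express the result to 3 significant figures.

Integrate −(ℏ²/2m)ψ'' − λδ(x)ψ = Eψ from −ε to +ε: the ψ'' term gives ψ'(0⁺) − ψ'(0⁻) and the δ term gives −(2mλ/ℏ²)ψ(0).
With ψ ∝ e^{−κ|x|} this yields −2κ = −2mλ/ℏ², so κ = mλ/ℏ² = 12.59.

κ = 12.6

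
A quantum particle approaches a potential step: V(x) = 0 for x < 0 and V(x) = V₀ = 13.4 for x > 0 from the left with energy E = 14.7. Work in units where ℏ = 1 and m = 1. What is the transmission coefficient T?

T = 0.707

On each side the TISE gives plane waves with k = √(2m(E − V))/ℏ: k₁ = √(2·1·14.7) = 5.422, k₂ = √(2·1·1.3) = 1.612.
Matching ψ and ψ′ at x = 0 gives r = (k₁ − k₂)/(k₁ + k₂), so R = r² = 0.2933 and T = 1 − R = 0.7067.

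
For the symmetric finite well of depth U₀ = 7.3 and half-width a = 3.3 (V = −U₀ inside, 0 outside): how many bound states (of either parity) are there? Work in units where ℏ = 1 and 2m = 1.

N = 6

The dimensionless depth is z₀ = a√(2mU₀)/ℏ = 3.3 × √(7.300) = 8.916.
The even/odd transcendental equations gain one root per π/2 in z₀, giving N = 1 + ⌊2z₀/π⌋ = 1 + ⌊5.676⌋ = 6.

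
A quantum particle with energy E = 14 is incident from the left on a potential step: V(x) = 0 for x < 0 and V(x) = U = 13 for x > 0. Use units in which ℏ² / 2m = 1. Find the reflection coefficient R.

On each side the TISE gives plane waves with k = √(2m(E − V))/ℏ: k₁ = √(2·½·14) = 3.742, k₂ = √(2·½·1) = 1.000.
Continuity of ψ and ψ′ at the step yields the reflection amplitude r = (k₁ − k₂)/(k₁ + k₂) = 0.5782; thus R = |r|² = 0.3343, T = 0.6657.

R = 0.334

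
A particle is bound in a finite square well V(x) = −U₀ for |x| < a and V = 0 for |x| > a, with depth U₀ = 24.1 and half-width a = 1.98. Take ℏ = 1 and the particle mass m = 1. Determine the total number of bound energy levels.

N = 9

Define the well-strength parameter z₀ = (a/ℏ)√(2mU₀) = 1.98 × √(2·1·24.1) = 13.75.
The even/odd transcendental equations gain one root per π/2 in z₀, giving N = 1 + ⌊2z₀/π⌋ = 1 + ⌊8.751⌋ = 9.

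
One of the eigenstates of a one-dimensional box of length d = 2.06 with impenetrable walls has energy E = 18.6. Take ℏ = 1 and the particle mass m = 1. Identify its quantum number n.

From E_n = n²π²ℏ²/(2md²) invert to n = √(2md²E)/(πℏ).
n = (2.06/π) × √(2 × 1 × 18.6) = 3.999 → n = 4.

n = 4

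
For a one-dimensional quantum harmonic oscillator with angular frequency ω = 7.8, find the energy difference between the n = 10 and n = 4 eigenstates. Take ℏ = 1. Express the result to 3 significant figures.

E_n = ℏω(n + ½), so ΔE = (10 − 4) ℏω = 6 × 7.8 = 46.80.

ΔE = 46.8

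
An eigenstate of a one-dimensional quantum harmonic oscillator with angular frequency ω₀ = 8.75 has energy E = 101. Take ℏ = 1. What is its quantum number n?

E_n = ℏω₀(n + ½) ⇒ n = E/(ℏω₀) − ½ = 101/8.75 − 0.5 = 11.043 → n = 11.

n = 11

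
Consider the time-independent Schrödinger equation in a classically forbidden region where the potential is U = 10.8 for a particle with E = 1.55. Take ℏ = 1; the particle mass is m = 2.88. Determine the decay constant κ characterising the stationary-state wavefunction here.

Since E < U the TISE in this region is ψ'' = κ²ψ with κ = √(2m(U − E))/ℏ.
κ = √(2 × 2.88 × 9.25) = 7.299.

κ = 7.30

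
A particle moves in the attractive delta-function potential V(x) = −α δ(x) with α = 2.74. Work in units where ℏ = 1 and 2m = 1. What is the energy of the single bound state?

E = -1.88

For x ≠ 0 the bound state is ψ ∝ e^{−κ|x|}; integrating the TISE across the delta gives the cusp condition 2κ = 2mα/ℏ², so κ = 1.370.
Then E = −ℏ²κ²/(2m) = −mα²/(2ℏ²) = -1.877.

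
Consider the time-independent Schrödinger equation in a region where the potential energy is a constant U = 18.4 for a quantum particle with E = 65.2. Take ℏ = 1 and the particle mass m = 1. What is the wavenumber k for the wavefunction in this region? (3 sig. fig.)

k = 9.67

With E > U the solution is oscillatory, ψ ∝ e^{±ikx} with k = √(2m(E − U))/ℏ.
k = √(2 × 1 × 46.8) = 9.675.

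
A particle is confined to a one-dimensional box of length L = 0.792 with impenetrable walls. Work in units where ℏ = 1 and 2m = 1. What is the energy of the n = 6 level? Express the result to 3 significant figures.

E = 566

The infinite-well eigenfunctions ψ_n = √(2/L) sin(nπx/L) vanish at both walls, giving E_n = n²π²ℏ²/(2mL²).
E_6 = 6² × π² / (2 × 0.5 × 0.792²) = 566.4.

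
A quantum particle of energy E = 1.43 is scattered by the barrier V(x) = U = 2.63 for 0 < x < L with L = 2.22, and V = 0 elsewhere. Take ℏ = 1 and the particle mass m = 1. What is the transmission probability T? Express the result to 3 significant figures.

T = 0.00408

E < U: inside the barrier ψ ∝ e^{±κx} with κ = √(2m(U − E))/ℏ = 1.549.
κL = 3.439, sinh(κL) = 15.57.
The exact tunnelling result is T⁻¹ = 1 + U² sinh²(κL) / [4E(U − E)] = 245.1, so T = 0.00408.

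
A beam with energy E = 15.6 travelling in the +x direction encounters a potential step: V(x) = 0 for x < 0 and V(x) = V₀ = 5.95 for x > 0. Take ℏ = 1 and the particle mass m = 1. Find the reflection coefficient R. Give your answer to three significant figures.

The wavenumbers are k₁ = √(2mE)/ℏ = 5.586 on the left and k₂ = √(2m(E − V₀))/ℏ = 4.393 on the right.
Continuity of ψ and ψ′ at the step yields the reflection amplitude r = (k₁ − k₂)/(k₁ + k₂) = 0.1195; thus R = |r|² = 0.01428, T = 0.9857.

R = 0.0143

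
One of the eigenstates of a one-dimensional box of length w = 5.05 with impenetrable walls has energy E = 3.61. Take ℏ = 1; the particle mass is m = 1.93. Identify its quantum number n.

n = 6

From E_n = n²π²ℏ²/(2mw²) invert to n = √(2mw²E)/(πℏ).
n = (5.05/π) × √(2 × 1.93 × 3.61) = 6.001 → n = 6.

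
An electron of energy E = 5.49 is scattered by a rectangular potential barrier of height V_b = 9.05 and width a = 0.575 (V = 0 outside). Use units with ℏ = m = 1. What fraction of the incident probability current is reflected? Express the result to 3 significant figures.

R = 0.837

E < V_b: inside the barrier ψ ∝ e^{±κx} with κ = √(2m(V_b − E))/ℏ = 2.668.
κa = 1.534, sinh(κa) = 2.211.
Matching ψ, ψ′ at both faces gives T = [1 + V_b² sinh²(κa) / (4E(V_b − E))]⁻¹ = 1/6.122 = 0.163.
R = 1 − T = 0.837.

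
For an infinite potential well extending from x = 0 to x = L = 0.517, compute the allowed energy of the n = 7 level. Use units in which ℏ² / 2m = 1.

E = 1810

The infinite-well eigenfunctions ψ_n = √(2/L) sin(nπx/L) vanish at both walls, giving E_n = n²π²ℏ²/(2mL²).
E_7 = 7² × π² / (2 × 0.5 × 0.517²) = 1809.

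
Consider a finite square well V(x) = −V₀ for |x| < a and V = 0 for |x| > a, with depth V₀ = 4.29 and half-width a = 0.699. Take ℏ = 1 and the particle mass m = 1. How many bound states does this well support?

N = 2

The dimensionless depth is z₀ = a√(2mV₀)/ℏ = 0.699 × √(8.580) = 2.047.
The even/odd transcendental equations gain one root per π/2 in z₀, giving N = 1 + ⌊2z₀/π⌋ = 1 + ⌊1.303⌋ = 2.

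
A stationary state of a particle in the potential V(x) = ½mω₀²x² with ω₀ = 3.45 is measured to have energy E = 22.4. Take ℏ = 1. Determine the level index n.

n = 6

Invert E_n = (n + ½)ℏω₀: n = E/ℏω₀ − ½ = 5.993, so n = 6.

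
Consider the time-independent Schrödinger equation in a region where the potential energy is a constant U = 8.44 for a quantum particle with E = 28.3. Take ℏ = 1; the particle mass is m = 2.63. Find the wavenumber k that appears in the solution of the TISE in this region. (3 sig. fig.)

With E > U the solution is oscillatory, ψ ∝ e^{±ikx} with k = √(2m(E − U))/ℏ.
k = √(2 × 2.63 × 19.86) = 10.22.

k = 10.2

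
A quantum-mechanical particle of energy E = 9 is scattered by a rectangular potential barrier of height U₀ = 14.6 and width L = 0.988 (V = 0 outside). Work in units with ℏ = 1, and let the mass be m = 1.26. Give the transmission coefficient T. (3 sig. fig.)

E < U₀: inside the barrier ψ ∝ e^{±κx} with κ = √(2m(U₀ − E))/ℏ = 3.757.
κL = 3.712, sinh(κL) = 20.45.
The exact tunnelling result is T⁻¹ = 1 + U₀² sinh²(κL) / [4E(U₀ − E)] = 443.0, so T = 0.00226.

T = 0.00226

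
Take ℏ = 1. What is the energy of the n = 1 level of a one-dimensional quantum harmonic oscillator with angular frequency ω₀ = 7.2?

Using E_n = (n + ½)ℏω₀: E_1 = 1.5 × 7.2 = 10.80.

E = 10.8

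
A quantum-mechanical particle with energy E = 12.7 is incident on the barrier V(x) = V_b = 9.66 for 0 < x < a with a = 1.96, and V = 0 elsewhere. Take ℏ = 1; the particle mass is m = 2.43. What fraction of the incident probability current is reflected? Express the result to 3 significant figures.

R = 0.352

E > V_b: inside the barrier k₂ = √(2m(E − V_b))/ℏ = 3.844, k₂a = 7.534.
T = [1 + V_b² sin²(k₂a) / (4E(E − V_b))]⁻¹ = 1/1.544 = 0.648.
R = 1 − T = 0.352.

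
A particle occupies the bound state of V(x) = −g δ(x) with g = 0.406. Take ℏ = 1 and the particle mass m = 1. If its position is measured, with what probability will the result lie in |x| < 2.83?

P = 0.900

The normalised bound state is ψ = √κ e^{−κ|x|} with κ = mg/ℏ² = 0.4060.
P(|x| < d) = ∫_{−d}^{d} κ e^{−2κ|x|} dx = 1 − e^{−2κd} = 1 − e^{−2.298} = 0.8995.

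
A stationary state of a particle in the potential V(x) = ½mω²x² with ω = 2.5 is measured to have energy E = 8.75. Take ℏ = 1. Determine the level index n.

Invert E_n = (n + ½)ℏω: n = E/ℏω − ½ = 3.000, so n = 3.

n = 3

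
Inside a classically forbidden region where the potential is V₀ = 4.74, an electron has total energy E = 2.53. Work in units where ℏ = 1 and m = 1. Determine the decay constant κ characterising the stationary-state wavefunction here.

κ = 2.10

Since E < V₀ the TISE in this region is ψ'' = κ²ψ with κ = √(2m(V₀ − E))/ℏ.
κ = √(2 × 1 × 2.21) = 2.102.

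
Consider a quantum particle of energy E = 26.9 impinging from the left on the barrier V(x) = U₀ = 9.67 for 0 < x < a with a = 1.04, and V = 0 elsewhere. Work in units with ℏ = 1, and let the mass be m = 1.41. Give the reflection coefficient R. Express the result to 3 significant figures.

R = 0.0330

Above the barrier the interior wavenumber is k₂ = √(2m(E − U₀))/ℏ = 6.971, giving phase k₂a = 7.249.
T = [1 + U₀² sin²(k₂a) / (4E(E − U₀))]⁻¹ = 1/1.034 = 0.967.
R = 1 − T = 0.0330.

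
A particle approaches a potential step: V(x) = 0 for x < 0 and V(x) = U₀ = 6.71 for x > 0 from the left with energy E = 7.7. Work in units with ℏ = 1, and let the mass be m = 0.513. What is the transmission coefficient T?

T = 0.777

On each side the TISE gives plane waves with k = √(2m(E − V))/ℏ: k₁ = √(2·0.513·7.7) = 2.811, k₂ = √(2·0.513·0.99) = 1.008.
Continuity of ψ and ψ′ at the step yields the reflection amplitude r = (k₁ − k₂)/(k₁ + k₂) = 0.4721; thus R = |r|² = 0.2229, T = 0.7771.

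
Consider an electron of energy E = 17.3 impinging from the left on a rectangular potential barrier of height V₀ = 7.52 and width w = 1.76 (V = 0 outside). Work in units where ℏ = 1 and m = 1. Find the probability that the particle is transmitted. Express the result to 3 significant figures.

Above the barrier the interior wavenumber is k₂ = √(2m(E − V₀))/ℏ = 4.423, giving phase k₂w = 7.784.
Matching at both interfaces gives T⁻¹ = 1 + V₀² sin²(k₂w) / [4E(E − V₀)] = 1.083, hence T = 0.923.

T = 0.923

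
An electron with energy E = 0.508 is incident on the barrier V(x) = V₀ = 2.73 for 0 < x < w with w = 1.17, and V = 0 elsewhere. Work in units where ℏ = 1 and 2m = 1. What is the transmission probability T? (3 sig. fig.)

T = 0.0730

Since E < V₀ the interior solution is evanescent with decay constant κ = √(2m(V₀ − E))/ℏ = 1.491.
κw = 1.744, sinh(κw) = 2.773.
Matching ψ, ψ′ at both faces gives T = [1 + V₀² sinh²(κw) / (4E(V₀ − E))]⁻¹ = 1/13.69 = 0.0730.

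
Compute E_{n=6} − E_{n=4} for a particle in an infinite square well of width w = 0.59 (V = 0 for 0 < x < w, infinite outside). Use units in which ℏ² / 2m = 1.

E_n = n²π²ℏ²/(2mw²), so ΔE = (6² − 4²) π²ℏ²/(2mw²).
ΔE = 20 × π² / (2 × 0.5 × 0.59²) = 567.1.

ΔE = 567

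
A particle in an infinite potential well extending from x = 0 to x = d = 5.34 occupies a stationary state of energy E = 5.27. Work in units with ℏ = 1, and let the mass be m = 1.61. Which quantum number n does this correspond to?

n = 7

For an infinite well E_n = n²π²ℏ²/(2md²), so n = (d/πℏ)√(2mE).
n = (5.34/π) × √(2 × 1.61 × 5.27) = 7.002 → n = 7.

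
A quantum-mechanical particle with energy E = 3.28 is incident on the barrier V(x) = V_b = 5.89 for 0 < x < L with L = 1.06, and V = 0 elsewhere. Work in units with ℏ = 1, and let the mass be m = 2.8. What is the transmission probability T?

T = 0.00119

E < V_b: inside the barrier ψ ∝ e^{±κx} with κ = √(2m(V_b − E))/ℏ = 3.823.
κL = 4.052, sinh(κL) = 28.76.
The exact tunnelling result is T⁻¹ = 1 + V_b² sinh²(κL) / [4E(V_b − E)] = 839.0, so T = 0.00119.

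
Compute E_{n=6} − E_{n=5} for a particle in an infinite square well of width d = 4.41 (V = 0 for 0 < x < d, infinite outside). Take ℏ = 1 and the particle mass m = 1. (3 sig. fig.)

E_n = n²π²ℏ²/(2md²), so ΔE = (6² − 5²) π²ℏ²/(2md²).
ΔE = 11 × π² / (2 × 1 × 4.41²) = 2.791.

ΔE = 2.79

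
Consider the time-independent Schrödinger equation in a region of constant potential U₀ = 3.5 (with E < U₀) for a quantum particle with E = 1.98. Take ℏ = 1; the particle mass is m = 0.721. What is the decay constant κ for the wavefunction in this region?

κ = 1.48

Since E < U₀ the TISE in this region is ψ'' = κ²ψ with κ = √(2m(U₀ − E))/ℏ.
κ = √(2 × 0.721 × 1.52) = 1.480.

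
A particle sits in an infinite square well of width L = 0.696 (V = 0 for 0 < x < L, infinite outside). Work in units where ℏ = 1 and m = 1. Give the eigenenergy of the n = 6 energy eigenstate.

E = 367

Requiring ψ(0) = ψ(L) = 0 quantises k = nπ/L, hence E_n = ℏ²k²/2m = n²π²ℏ²/(2mL²).
E_6 = 6² × π² / (2 × 1 × 0.696²) = 366.7.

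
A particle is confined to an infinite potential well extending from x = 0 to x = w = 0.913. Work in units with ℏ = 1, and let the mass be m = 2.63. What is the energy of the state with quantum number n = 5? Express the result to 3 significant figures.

E = 56.3

The infinite-well eigenfunctions ψ_n = √(2/w) sin(nπx/w) vanish at both walls, giving E_n = n²π²ℏ²/(2mw²).
E_5 = 5² × π² / (2 × 2.63 × 0.913²) = 56.27.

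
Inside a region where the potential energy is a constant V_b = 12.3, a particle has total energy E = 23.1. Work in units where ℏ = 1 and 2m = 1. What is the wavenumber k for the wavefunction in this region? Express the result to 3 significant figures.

k = 3.29

With E > V_b the solution is oscillatory, ψ ∝ e^{±ikx} with k = √(2m(E − V_b))/ℏ.
k = √(2 × 0.5 × 10.8) = 3.286.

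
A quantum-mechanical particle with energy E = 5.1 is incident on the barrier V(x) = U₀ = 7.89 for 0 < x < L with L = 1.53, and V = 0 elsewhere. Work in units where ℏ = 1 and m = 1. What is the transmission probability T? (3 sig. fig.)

T = 0.00265

E < U₀: inside the barrier ψ ∝ e^{±κx} with κ = √(2m(U₀ − E))/ℏ = 2.362.
κL = 3.614, sinh(κL) = 18.55.
Matching ψ, ψ′ at both faces gives T = [1 + U₀² sinh²(κL) / (4E(U₀ − E))]⁻¹ = 1/377.2 = 0.00265.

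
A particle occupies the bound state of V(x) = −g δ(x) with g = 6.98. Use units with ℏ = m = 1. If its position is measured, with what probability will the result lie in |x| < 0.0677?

The normalised bound state is ψ = √κ e^{−κ|x|} with κ = mg/ℏ² = 6.980.
P(|x| < d) = ∫_{−d}^{d} κ e^{−2κ|x|} dx = 1 − e^{−2κd} = 1 − e^{−0.9451} = 0.6114.

P = 0.611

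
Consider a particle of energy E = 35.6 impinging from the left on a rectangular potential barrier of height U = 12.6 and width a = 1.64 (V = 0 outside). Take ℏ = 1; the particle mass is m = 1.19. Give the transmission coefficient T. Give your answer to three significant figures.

E > U: inside the barrier k₂ = √(2m(E − U))/ℏ = 7.399, k₂a = 12.13.
Matching at both interfaces gives T⁻¹ = 1 + U² sin²(k₂a) / [4E(E − U)] = 1.009, hence T = 0.992.

T = 0.992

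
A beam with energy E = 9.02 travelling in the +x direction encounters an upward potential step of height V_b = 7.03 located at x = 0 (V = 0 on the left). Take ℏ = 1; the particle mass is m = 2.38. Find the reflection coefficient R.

R = 0.130

On each side the TISE gives plane waves with k = √(2m(E − V))/ℏ: k₁ = √(2·2.38·9.02) = 6.552, k₂ = √(2·2.38·1.99) = 3.078.
Matching ψ and ψ′ at x = 0 gives r = (k₁ − k₂)/(k₁ + k₂), so R = r² = 0.1302 and T = 1 − R = 0.8698.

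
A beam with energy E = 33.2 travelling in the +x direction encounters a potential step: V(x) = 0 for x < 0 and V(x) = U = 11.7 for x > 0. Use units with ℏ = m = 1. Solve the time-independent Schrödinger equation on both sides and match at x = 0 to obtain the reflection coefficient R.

R = 0.0117

The wavenumbers are k₁ = √(2mE)/ℏ = 8.149 on the left and k₂ = √(2m(E − U))/ℏ = 6.557 on the right.
Matching ψ and ψ′ at x = 0 gives r = (k₁ − k₂)/(k₁ + k₂), so R = r² = 0.01171 and T = 1 − R = 0.9883.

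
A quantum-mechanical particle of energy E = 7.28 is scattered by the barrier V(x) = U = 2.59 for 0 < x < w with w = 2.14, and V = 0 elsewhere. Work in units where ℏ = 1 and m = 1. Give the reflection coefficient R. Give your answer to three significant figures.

R = 0.00351

E > U: inside the barrier k₂ = √(2m(E − U))/ℏ = 3.063, k₂w = 6.554.
Matching at both interfaces gives T⁻¹ = 1 + U² sin²(k₂w) / [4E(E − U)] = 1.004, hence T = 0.996.
R = 1 − T = 0.00351.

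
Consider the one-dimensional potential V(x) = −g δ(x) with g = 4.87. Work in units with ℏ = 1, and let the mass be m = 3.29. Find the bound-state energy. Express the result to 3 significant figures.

The bound state is ψ(x) = √κ e^{−κ|x|}. The derivative jump ψ'(0⁺) − ψ'(0⁻) = −(2mg/ℏ²)ψ(0) fixes κ = mg/ℏ² = 16.02.
Then E = −ℏ²κ²/(2m) = −mg²/(2ℏ²) = -39.01.

E = -39.0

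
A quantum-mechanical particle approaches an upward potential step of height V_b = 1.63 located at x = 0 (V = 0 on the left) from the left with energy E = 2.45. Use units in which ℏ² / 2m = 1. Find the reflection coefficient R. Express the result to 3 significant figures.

R = 0.0713

On each side the TISE gives plane waves with k = √(2m(E − V))/ℏ: k₁ = √(2·½·2.45) = 1.565, k₂ = √(2·½·0.82) = 0.9055.
Continuity of ψ and ψ′ at the step yields the reflection amplitude r = (k₁ − k₂)/(k₁ + k₂) = 0.2670; thus R = |r|² = 0.07129, T = 0.9287.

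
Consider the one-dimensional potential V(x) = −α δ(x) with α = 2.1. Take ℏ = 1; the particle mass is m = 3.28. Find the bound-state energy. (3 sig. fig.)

E = -7.23

The bound state is ψ(x) = √κ e^{−κ|x|}. The derivative jump ψ'(0⁺) − ψ'(0⁻) = −(2mα/ℏ²)ψ(0) fixes κ = mα/ℏ² = 6.888.
Then E = −ℏ²κ²/(2m) = −mα²/(2ℏ²) = -7.232.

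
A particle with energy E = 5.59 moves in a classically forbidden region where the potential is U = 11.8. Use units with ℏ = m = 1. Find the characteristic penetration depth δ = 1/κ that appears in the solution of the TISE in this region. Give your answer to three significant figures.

Since E < U the TISE in this region is ψ'' = κ²ψ with κ = √(2m(U − E))/ℏ.
κ = √(2 × 1 × 6.21) = 3.524. The penetration depth is δ = 1/κ = 0.284.

δ = 0.284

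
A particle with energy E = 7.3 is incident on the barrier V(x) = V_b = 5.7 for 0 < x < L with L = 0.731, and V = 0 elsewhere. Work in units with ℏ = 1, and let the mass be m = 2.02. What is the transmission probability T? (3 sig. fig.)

T = 0.610

Above the barrier the interior wavenumber is k₂ = √(2m(E − V_b))/ℏ = 2.542, giving phase k₂L = 1.859.
Matching at both interfaces gives T⁻¹ = 1 + V_b² sin²(k₂L) / [4E(E − V_b)] = 1.639, hence T = 0.610.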